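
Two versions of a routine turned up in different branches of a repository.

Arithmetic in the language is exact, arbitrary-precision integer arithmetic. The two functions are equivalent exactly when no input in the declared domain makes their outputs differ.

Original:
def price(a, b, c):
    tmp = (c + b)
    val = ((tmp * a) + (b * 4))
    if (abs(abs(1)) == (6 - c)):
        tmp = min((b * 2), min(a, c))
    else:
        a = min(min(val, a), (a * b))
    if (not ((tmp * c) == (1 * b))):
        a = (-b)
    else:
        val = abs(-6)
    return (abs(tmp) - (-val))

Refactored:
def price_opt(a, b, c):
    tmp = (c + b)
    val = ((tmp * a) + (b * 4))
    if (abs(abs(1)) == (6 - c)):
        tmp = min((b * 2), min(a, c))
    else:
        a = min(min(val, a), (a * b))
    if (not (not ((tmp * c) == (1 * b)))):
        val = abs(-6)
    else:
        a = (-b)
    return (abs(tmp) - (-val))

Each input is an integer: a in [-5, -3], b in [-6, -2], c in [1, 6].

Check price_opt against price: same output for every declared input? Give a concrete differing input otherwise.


Differences: boolean connective usage differs — yet all 90 inputs agree.
verdict: equivalent


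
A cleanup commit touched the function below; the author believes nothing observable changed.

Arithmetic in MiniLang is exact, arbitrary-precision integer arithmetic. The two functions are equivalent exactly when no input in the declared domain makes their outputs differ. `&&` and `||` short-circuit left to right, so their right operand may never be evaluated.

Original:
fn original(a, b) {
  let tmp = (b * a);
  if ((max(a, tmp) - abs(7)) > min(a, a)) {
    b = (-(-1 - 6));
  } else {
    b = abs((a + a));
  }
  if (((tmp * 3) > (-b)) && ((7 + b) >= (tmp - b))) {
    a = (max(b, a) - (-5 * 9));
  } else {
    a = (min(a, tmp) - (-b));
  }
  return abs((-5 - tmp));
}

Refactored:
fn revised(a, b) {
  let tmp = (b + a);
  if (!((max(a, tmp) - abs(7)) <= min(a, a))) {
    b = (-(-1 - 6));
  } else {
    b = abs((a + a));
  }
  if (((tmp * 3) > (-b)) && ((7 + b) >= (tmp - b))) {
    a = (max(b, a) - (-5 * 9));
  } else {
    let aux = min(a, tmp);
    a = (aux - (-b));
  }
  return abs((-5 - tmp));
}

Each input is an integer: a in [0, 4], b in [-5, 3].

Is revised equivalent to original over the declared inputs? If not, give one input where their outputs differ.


Not equivalent: a=0, b=-5 separates them (5 vs 0).
original: tmp := 0 | ((max(a, tmp) - abs(7)) > min(a, a)): false | b := 0 | (((tmp * 3) > (-b)) && ((7 + b) >= (tmp - b))): false | a := 0 | result 5
revised: tmp := -5 | (!((max(a, tmp) - abs(7)) <= min(a, a))): false | b := 0 | (((tmp * 3) > (-b)) && ((7 + b) >= (tmp - b))): false | aux := -5 | a := -5 | result 0
verdict: not equivalent; witness: a=0, b=-5


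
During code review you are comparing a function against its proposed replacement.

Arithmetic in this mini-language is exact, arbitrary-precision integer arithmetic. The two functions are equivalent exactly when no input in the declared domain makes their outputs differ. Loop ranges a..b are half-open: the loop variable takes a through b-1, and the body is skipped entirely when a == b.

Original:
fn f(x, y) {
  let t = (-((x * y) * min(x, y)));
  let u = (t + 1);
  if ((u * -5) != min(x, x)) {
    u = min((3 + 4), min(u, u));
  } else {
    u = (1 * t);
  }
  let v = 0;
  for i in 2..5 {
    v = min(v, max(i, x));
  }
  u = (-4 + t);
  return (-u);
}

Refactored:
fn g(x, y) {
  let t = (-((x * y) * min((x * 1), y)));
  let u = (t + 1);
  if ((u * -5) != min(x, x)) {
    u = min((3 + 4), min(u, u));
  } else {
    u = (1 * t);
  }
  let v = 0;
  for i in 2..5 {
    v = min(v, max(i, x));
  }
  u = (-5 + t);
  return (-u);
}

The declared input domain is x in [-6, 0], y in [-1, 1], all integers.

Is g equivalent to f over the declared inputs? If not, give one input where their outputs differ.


On input x=-6, y=-1, f returns -32 while g returns -31.
verdict: not equivalent; witness: x=-6, y=-1


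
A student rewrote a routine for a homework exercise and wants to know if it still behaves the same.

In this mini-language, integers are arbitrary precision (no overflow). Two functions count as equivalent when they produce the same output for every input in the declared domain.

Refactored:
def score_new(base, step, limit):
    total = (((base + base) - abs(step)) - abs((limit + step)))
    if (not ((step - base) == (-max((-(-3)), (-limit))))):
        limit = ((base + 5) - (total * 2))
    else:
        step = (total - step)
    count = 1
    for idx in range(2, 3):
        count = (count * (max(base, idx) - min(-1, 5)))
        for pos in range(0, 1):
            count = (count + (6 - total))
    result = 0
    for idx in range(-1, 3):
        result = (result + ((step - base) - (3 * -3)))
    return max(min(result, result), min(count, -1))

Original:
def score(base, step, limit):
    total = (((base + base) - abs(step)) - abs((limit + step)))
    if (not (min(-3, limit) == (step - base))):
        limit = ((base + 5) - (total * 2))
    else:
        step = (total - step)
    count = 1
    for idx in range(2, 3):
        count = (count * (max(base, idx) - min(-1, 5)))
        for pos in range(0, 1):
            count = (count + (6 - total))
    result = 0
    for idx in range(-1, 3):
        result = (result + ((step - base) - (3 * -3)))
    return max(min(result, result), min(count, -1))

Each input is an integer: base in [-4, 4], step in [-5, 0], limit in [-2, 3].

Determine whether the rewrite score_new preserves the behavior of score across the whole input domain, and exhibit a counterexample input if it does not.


The two are interchangeable: min/max/abs usage differs, and every declared input agrees.
Spot check at base=-1, step=-4, limit=-1 — score: total=-11, then (not (min(-3, limit) == (step - base))) is false, then step=-7, then count=1, then (idx=2), then count=3, then (pos=0), then count=20, then result=0, then (idx=-1), then result=3, then (idx=0), then result=6, then (idx=1), then result=9, then (idx=2), then result=12, then returns 12. score_new: total=-11, then (not ((step - base) == (-max((-(-3)), (-limit))))) is false, then step=-7, then count=1, then (idx=2), then count=3, then (pos=0), then count=20, then result=0, then (idx=-1), then result=3, then (idx=0), then result=6, then (idx=1), then result=9, then (idx=2), then result=12, then returns 12. Both give 12.
Across all 324 domain points the two functions coincide.
verdict: equivalent


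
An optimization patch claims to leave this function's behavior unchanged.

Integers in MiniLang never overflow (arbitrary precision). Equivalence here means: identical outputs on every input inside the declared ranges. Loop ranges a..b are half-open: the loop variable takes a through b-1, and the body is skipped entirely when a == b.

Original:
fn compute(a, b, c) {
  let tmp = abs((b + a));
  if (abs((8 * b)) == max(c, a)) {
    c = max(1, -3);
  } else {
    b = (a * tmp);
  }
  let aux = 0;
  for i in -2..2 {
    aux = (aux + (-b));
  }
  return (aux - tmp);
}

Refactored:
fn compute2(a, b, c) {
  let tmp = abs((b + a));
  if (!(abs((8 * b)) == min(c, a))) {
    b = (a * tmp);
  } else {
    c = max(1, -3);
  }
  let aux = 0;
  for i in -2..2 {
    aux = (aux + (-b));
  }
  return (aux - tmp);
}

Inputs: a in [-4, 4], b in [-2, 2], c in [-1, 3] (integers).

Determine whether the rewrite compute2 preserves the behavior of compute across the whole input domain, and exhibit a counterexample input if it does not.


The rewrite breaks on a=-4, b=0, c=0, where the results are -4 and 60.
compute: tmp becomes 4; next (abs((8 * b)) == max(c, a)) evaluates to true; next c becomes 1; next aux becomes 0; next at i=-2:; next aux becomes 0; next at i=-1:; next aux becomes 0; next at i=0:; next aux becomes 0; next at i=1:; next aux becomes 0; next final value -4
compute2: tmp becomes 4; next (!(abs((8 * b)) == min(c, a))) evaluates to true; next b becomes -16; next aux becomes 0; next at i=-2:; next aux becomes 16; next at i=-1:; next aux becomes 32; next at i=0:; next aux becomes 48; next at i=1:; next aux becomes 64; next final value 60
verdict: not equivalent; witness: a=-4, b=0, c=0


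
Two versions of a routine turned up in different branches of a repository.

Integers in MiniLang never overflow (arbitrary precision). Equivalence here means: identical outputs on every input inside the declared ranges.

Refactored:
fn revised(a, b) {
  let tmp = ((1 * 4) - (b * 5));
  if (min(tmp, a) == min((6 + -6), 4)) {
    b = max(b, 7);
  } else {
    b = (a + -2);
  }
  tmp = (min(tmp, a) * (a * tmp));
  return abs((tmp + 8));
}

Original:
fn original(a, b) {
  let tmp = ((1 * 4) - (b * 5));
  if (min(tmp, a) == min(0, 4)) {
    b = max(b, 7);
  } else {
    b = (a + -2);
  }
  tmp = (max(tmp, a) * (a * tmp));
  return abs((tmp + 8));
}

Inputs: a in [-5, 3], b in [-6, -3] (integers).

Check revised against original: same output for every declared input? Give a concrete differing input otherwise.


There is a counterexample at a=-5, b=-6: 5772 on one side, 858 on the other.
original: tmp := 34 | (min(tmp, a) == min(0, 4)): false | b := -7 | tmp := -5780 | result 5772
revised: tmp := 34 | (min(tmp, a) == min((6 + -6), 4)): false | b := -7 | tmp := 850 | result 858
verdict: not equivalent; witness: a=-5, b=-6


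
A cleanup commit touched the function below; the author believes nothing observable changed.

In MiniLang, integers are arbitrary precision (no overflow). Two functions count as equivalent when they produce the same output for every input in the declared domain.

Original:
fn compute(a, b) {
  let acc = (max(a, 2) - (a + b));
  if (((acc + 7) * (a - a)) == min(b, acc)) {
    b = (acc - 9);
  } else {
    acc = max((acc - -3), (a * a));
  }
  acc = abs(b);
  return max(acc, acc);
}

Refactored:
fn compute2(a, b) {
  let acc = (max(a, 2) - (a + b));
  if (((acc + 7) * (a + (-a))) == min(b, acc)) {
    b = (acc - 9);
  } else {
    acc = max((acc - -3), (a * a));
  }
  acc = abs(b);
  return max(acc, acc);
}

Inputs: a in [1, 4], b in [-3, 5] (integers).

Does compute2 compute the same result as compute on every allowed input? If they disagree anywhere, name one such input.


Reading the diff, among the changes: arithmetic usage differs.
Spot check at a=2, b=3 — compute: acc=-3, then (((acc + 7) * (a - a)) == min(b, acc)) is false, then acc=4, then acc=3, then returns 3. compute2: acc=-3, then (((acc + 7) * (a + (-a))) == min(b, acc)) is false, then acc=4, then acc=3, then returns 3. Both give 3.
Every one of the 36 inputs gives matching results.
verdict: equivalent


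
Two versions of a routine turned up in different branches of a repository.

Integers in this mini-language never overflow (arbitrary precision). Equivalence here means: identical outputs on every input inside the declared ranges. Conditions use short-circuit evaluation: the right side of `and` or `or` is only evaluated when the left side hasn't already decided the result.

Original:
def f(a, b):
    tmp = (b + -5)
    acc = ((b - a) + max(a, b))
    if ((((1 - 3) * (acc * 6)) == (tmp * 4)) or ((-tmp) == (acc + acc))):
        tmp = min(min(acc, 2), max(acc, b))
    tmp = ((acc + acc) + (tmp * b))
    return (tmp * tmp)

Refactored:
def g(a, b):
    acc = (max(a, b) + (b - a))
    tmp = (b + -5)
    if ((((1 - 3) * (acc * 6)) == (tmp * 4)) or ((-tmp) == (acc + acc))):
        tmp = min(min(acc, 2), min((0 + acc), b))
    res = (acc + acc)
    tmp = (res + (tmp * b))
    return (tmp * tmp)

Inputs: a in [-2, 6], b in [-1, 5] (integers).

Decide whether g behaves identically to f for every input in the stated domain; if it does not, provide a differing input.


Try a=0, b=1.
f: tmp = -4; acc = 2; ((((1 - 3) * (acc * 6)) == (tmp * 4)) or ((-tmp) == (acc + acc))) -> true; tmp = 2; tmp = 6; return 36
g: acc = 2; tmp = -4; ((((1 - 3) * (acc * 6)) == (tmp * 4)) or ((-tmp) == (acc + acc))) -> true; tmp = 1; res = 4; tmp = 5; return 25
36 vs 25 — the two versions disagree here.
verdict: not equivalent; witness: a=0, b=1


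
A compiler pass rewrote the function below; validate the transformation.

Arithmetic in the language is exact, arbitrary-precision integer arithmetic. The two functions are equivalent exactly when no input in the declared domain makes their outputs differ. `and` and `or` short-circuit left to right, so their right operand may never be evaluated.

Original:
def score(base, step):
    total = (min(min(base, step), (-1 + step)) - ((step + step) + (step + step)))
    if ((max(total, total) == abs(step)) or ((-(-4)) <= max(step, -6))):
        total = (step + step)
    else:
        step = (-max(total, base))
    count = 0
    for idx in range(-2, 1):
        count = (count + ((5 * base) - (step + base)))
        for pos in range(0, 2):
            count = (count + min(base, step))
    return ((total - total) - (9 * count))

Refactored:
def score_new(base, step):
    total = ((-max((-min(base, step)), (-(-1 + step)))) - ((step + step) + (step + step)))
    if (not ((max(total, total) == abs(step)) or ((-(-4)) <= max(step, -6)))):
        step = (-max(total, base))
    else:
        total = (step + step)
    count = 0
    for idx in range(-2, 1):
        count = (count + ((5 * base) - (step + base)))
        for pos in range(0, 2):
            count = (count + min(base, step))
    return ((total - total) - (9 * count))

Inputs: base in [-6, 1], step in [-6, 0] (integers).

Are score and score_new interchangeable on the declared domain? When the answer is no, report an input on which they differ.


Side by side, the visible changes include: boolean connective usage differs, and min/max/abs usage differs.
As a probe, take base=-4, step=-6: score runs total becomes 17; next ((max(total, total) == abs(step)) or ((-(-4)) <= max(step, -6))) evaluates to false; next step becomes -17; next count becomes 0; next at idx=-2:; next count becomes 1; next at pos=0:; next count becomes -16; next at pos=1:; next count becomes -33; next at idx=-1:; next count becomes -32; next at pos=0:; next count becomes -49; next at pos=1:; next count becomes -66; next at idx=0:; next count becomes -65; next at pos=0:; next count becomes -82; next at pos=1:; next count becomes -99; next final value 891; score_new runs total becomes 17; next (not ((max(total, total) == abs(step)) or ((-(-4)) <= max(step, -6)))) evaluates to true; next step becomes -17; next count becomes 0; next at idx=-2:; next count becomes 1; next at pos=0:; next count becomes -16; next at pos=1:; next count becomes -33; next at idx=-1:; next count becomes -32; next at pos=0:; next count becomes -49; next at pos=1:; next count becomes -66; next at idx=0:; next count becomes -65; next at pos=0:; next count becomes -82; next at pos=1:; next count becomes -99; next final value 891; both end at 891.
An exhaustive pass over the 56 declared inputs shows identical outputs.
verdict: equivalent


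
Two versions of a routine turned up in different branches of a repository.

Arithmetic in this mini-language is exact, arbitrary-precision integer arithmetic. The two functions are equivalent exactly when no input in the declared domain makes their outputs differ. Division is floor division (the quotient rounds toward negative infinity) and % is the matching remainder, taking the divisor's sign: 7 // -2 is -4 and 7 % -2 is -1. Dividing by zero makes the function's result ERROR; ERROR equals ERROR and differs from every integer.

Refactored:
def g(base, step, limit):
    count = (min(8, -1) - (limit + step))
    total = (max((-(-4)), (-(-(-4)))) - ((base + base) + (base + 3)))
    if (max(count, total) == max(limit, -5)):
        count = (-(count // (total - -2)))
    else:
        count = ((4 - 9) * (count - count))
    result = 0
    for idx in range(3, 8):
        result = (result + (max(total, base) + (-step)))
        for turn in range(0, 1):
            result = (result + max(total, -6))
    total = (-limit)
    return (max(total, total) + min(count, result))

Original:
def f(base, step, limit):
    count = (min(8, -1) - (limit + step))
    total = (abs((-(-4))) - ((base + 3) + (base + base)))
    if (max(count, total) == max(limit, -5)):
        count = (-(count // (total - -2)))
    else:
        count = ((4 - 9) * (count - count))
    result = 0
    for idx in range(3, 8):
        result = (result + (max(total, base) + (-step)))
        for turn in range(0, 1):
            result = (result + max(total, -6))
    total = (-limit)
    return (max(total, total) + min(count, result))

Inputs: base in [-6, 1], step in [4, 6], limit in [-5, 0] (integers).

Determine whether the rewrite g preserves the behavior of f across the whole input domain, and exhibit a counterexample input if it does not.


This is a faithful refactor — min/max/abs usage differs, plus constant usage differs, but the computed results match everywhere.
Spot check at base=-5, step=6, limit=0 — f: count = -7; total = 16; (max(count, total) == max(limit, -5)) -> false; count = 0; result = 0; [idx=3]; result = 10; [turn=0]; result = 26; [idx=4]; result = 36; [turn=0]; result = 52; [idx=5]; result = 62; [turn=0]; result = 78; [idx=6]; result = 88; [turn=0]; result = 104; [idx=7]; result = 114; [turn=0]; result = 130; total = 0; return 0. g: count = -7; total = 16; (max(count, total) == max(limit, -5)) -> false; count = 0; result = 0; [idx=3]; result = 10; [turn=0]; result = 26; [idx=4]; result = 36; [turn=0]; result = 52; [idx=5]; result = 62; [turn=0]; result = 78; [idx=6]; result = 88; [turn=0]; result = 104; [idx=7]; result = 114; [turn=0]; result = 130; total = 0; return 0. Both give 0.
Sweeping the whole domain (144 inputs) finds no disagreement.
verdict: equivalent


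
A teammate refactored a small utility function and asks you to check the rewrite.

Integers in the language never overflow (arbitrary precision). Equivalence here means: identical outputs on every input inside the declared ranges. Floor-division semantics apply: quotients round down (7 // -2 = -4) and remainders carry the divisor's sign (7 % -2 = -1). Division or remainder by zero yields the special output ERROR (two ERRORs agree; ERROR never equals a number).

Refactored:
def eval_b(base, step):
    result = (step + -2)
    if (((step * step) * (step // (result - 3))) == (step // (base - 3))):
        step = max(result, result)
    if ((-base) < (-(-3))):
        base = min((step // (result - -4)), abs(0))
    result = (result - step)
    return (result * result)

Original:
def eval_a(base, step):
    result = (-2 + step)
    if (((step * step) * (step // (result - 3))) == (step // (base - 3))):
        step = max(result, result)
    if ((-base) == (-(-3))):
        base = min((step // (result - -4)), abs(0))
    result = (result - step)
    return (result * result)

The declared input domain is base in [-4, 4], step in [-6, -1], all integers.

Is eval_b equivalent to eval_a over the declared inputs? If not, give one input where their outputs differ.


Evaluate both at base=-3, step=-2.
eval_a: result := -4 | (((step * step) * (step // (result - 3))) == (step // (base - 3))): true | step := -4 | ((-base) == (-(-3))): true | divide-by-zero, output ERROR
eval_b: result := -4 | (((step * step) * (step // (result - 3))) == (step // (base - 3))): true | step := -4 | ((-base) < (-(-3))): false | result := 0 | result 0
ERROR and 0 differ, so these are not the same function on this domain.
verdict: not equivalent; witness: base=-3, step=-2


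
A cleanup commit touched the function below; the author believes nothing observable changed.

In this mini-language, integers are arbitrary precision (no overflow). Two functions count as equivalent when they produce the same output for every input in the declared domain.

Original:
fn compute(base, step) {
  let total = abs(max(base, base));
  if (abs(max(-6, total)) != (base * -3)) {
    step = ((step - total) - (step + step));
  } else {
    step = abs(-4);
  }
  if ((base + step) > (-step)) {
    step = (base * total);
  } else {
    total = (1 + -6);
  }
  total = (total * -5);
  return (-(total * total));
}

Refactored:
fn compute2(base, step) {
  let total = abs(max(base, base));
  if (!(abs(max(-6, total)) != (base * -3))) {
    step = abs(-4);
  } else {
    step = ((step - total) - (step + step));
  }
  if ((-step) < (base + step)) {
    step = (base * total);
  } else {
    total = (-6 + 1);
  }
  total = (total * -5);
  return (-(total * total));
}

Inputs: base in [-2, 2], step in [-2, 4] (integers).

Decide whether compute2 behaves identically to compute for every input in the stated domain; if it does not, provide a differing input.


Equivalent — the differences include comparison usage differs; also boolean connective usage differs, yet no declared input distinguishes the two.
Spot check at base=-2, step=1 — compute: total becomes 2; next (abs(max(-6, total)) != (base * -3)) evaluates to true; next step becomes -3; next ((base + step) > (-step)) evaluates to false; next total becomes -5; next total becomes 25; next final value -625. compute2: total becomes 2; next (!(abs(max(-6, total)) != (base * -3))) evaluates to false; next step becomes -3; next ((-step) < (base + step)) evaluates to false; next total becomes -5; next total becomes 25; next final value -625. Both give -625.
Sweeping the whole domain (35 inputs) finds no disagreement.
verdict: equivalent


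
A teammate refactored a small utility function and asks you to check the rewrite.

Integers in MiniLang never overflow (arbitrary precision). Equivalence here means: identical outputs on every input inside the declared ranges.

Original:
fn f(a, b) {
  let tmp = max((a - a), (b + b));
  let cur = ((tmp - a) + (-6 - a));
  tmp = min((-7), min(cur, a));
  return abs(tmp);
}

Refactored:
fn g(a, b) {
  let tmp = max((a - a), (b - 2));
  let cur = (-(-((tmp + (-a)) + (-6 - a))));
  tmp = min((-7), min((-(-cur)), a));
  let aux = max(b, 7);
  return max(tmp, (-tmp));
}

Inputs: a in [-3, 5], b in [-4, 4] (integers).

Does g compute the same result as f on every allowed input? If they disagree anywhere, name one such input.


Take a=1, b=1.
f: tmp=2, then cur=-6, then tmp=-7, then returns 7
g: tmp=0, then cur=-8, then tmp=-8, then aux=7, then returns 8
7 against 8: the behavior changed.
verdict: not equivalent; witness: a=1, b=1


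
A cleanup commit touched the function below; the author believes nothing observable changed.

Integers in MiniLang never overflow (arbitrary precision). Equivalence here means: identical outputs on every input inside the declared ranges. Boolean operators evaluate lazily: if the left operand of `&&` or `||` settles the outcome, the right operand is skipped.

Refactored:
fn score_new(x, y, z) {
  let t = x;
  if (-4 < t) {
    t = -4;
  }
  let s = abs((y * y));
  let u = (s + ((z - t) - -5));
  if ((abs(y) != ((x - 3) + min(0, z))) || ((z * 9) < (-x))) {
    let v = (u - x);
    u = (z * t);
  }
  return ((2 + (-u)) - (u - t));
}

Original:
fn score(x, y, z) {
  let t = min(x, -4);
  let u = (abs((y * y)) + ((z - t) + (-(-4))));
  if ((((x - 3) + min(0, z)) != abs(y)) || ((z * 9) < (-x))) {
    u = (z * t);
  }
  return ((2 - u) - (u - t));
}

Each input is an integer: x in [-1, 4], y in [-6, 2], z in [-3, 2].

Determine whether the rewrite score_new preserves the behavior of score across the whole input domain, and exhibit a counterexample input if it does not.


These are not equivalent — on x=3, y=0, z=0 the outputs split (-18 vs -20).
score: t = -4; u = 8; ((((x - 3) + min(0, z)) != abs(y)) || ((z * 9) < (-x))) -> false; return -18
score_new: t = 3; (-4 < t) -> true; t = -4; s = 0; u = 9; ((abs(y) != ((x - 3) + min(0, z))) || ((z * 9) < (-x))) -> false; return -20
verdict: not equivalent; witness: x=3, y=0, z=0


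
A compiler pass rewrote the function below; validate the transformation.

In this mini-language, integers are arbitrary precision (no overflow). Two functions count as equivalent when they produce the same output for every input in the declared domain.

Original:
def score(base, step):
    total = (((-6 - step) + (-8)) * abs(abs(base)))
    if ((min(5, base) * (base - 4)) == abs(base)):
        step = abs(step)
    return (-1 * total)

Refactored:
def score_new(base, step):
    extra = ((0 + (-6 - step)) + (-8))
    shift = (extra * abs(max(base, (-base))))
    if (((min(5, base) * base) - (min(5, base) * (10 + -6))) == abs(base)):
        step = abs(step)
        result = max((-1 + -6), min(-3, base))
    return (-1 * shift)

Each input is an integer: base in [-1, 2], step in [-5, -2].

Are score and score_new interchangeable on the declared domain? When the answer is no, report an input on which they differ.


Changes here: statement counts differ, plus local variable names differ, plus arithmetic usage differs, plus min/max/abs usage differs, plus constant usage differs; the full 16-point sweep finds no disagreement.
verdict: equivalent


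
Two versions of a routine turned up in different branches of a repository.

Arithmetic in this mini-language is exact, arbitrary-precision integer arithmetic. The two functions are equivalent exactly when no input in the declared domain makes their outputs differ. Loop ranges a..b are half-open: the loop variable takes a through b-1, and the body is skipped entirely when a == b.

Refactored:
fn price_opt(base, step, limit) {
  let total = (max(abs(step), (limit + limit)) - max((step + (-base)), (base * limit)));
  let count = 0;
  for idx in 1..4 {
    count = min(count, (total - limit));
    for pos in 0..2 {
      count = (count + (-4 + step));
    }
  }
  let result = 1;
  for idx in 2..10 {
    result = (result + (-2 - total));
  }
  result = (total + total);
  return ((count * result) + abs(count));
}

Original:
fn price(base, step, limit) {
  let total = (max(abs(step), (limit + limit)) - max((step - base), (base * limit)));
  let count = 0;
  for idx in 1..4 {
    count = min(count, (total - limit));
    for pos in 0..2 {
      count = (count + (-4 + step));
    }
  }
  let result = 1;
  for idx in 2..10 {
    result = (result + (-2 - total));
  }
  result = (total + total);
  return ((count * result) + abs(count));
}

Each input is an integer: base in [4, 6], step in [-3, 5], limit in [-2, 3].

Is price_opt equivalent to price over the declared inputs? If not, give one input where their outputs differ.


This is a faithful refactor — arithmetic usage differs, but the computed results match everywhere.
Spot check at base=6, step=0, limit=-2 — price: total := 6 | count := 0 | iter idx=1: | count := 0 | iter pos=0: | count := -4 | iter pos=1: | count := -8 | iter idx=2: | count := -8 | iter pos=0: | count := -12 | iter pos=1: | count := -16 | iter idx=3: | count := -16 | iter pos=0: | count := -20 | iter pos=1: | count := -24 | result := 1 | iter idx=2: | result := -7 | iter idx=3: | result := -15 | iter idx=4: | result := -23 | iter idx=5: | result := -31 | iter idx=6: | result := -39 | iter idx=7: | result := -47 | iter idx=8: | result := -55 | iter idx=9: | result := -63 | result := 12 | result -264. price_opt: total := 6 | count := 0 | iter idx=1: | count := 0 | iter pos=0: | count := -4 | iter pos=1: | count := -8 | iter idx=2: | count := -8 | iter pos=0: | count := -12 | iter pos=1: | count := -16 | iter idx=3: | count := -16 | iter pos=0: | count := -20 | iter pos=1: | count := -24 | result := 1 | iter idx=2: | result := -7 | iter idx=3: | result := -15 | iter idx=4: | result := -23 | iter idx=5: | result := -31 | iter idx=6: | result := -39 | iter idx=7: | result := -47 | iter idx=8: | result := -55 | iter idx=9: | result := -63 | result := 12 | result -264. Both give -264.
Every one of the 162 inputs gives matching results.
verdict: equivalent


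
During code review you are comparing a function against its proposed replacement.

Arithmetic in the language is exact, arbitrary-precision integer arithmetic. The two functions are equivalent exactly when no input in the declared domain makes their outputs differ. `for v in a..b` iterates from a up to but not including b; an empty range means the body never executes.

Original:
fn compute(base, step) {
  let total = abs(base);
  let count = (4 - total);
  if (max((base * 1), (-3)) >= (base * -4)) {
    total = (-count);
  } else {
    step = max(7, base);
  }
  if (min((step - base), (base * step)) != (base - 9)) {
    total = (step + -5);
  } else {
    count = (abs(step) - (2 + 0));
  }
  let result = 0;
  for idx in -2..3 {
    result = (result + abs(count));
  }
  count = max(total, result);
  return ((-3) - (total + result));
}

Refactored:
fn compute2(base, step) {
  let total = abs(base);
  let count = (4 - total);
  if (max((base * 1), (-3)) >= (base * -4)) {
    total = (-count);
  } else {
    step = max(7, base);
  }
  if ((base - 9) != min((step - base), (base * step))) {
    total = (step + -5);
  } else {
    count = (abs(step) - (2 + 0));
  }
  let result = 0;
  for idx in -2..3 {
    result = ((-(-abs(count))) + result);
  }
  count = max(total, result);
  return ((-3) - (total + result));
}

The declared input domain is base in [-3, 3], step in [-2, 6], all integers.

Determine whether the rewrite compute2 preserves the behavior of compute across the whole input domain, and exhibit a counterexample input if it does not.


Behavior is preserved: although same computation, different form, the outputs never diverge.
As a probe, take base=2, step=-2: compute runs total=2, then count=2, then (max((base * 1), (-3)) >= (base * -4)) is true, then total=-2, then (min((step - base), (base * step)) != (base - 9)) is true, then total=-7, then result=0, then (idx=-2), then result=2, then (idx=-1), then result=4, then (idx=0), then result=6, then (idx=1), then result=8, then (idx=2), then result=10, then count=10, then returns -6; compute2 runs total=2, then count=2, then (max((base * 1), (-3)) >= (base * -4)) is true, then total=-2, then ((base - 9) != min((step - base), (base * step))) is true, then total=-7, then result=0, then (idx=-2), then result=2, then (idx=-1), then result=4, then (idx=0), then result=6, then (idx=1), then result=8, then (idx=2), then result=10, then count=10, then returns -6; both end at -6.
Every one of the 63 inputs gives matching results.
verdict: equivalent


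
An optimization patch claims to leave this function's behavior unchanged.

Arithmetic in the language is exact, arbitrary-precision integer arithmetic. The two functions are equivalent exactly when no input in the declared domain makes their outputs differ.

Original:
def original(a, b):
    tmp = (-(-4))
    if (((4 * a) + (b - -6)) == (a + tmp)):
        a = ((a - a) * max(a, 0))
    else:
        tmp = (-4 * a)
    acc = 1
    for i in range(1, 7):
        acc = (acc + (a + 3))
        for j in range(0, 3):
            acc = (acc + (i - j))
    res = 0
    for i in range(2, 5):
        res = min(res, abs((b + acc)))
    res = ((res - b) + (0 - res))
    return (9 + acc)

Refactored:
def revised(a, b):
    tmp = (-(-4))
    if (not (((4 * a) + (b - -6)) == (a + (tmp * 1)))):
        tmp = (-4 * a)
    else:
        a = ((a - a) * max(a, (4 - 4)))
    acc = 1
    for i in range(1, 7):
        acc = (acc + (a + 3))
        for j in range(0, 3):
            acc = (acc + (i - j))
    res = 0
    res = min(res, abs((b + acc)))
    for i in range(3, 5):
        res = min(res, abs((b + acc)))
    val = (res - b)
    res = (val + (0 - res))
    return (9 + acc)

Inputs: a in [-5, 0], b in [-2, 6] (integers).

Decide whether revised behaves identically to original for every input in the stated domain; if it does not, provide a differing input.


Reading the diff, among the changes: constant usage differs, plus arithmetic usage differs, plus local variable names differ, plus statement counts differ, plus boolean connective usage differs, plus min/max/abs usage differs, plus loop structure differs.
As a probe, take a=-4, b=-2: original runs tmp = 4; (((4 * a) + (b - -6)) == (a + tmp)) -> false; tmp = 16; acc = 1; [i=1]; acc = 0; [j=0]; acc = 1; [j=1]; acc = 1; [j=2]; acc = 0; [i=2]; acc = -1; [j=0]; acc = 1; [j=1]; acc = 2; [j=2]; acc = 2; [i=3]; acc = 1; [j=0]; acc = 4; [j=1]; acc = 6; [j=2]; acc = 7; [i=4]; acc = 6; [j=0]; acc = 10; [j=1]; acc = 13; [j=2]; acc = 15; [i=5]; acc = 14; [j=0]; acc = 19; [j=1]; acc = 23; [j=2]; acc = 26; [i=6]; acc = 25; [j=0]; acc = 31; [j=1]; acc = 36; [j=2]; acc = 40; res = 0; [i=2]; res = 0; [i=3]; res = 0; [i=4]; res = 0; res = 2; return 49; revised runs tmp = 4; (not (((4 * a) + (b - -6)) == (a + (tmp * 1)))) -> true; tmp = 16; acc = 1; [i=1]; acc = 0; [j=0]; acc = 1; [j=1]; acc = 1; [j=2]; acc = 0; [i=2]; acc = -1; [j=0]; acc = 1; [j=1]; acc = 2; [j=2]; acc = 2; [i=3]; acc = 1; [j=0]; acc = 4; [j=1]; acc = 6; [j=2]; acc = 7; [i=4]; acc = 6; [j=0]; acc = 10; [j=1]; acc = 13; [j=2]; acc = 15; [i=5]; acc = 14; [j=0]; acc = 19; [j=1]; acc = 23; [j=2]; acc = 26; [i=6]; acc = 25; [j=0]; acc = 31; [j=1]; acc = 36; [j=2]; acc = 40; res = 0; res = 0; [i=3]; res = 0; [i=4]; res = 0; val = 2; res = 2; return 49; both end at 49.
Checked all 54 inputs in the declared domain: the outputs agree on every one.
verdict: equivalent


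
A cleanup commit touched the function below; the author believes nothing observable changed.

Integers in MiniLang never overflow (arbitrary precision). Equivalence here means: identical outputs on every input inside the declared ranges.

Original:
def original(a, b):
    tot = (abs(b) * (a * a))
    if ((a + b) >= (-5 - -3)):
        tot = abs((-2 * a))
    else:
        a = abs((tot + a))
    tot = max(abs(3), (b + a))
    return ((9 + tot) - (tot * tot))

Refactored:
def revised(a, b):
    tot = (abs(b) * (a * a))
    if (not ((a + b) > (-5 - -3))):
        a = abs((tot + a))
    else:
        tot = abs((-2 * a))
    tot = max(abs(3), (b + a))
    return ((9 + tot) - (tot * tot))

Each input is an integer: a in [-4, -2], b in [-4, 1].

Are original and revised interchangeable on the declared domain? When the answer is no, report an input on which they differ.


Input a=-3, b=1: 3 from original versus -33 from revised.
verdict: not equivalent; witness: a=-3, b=1


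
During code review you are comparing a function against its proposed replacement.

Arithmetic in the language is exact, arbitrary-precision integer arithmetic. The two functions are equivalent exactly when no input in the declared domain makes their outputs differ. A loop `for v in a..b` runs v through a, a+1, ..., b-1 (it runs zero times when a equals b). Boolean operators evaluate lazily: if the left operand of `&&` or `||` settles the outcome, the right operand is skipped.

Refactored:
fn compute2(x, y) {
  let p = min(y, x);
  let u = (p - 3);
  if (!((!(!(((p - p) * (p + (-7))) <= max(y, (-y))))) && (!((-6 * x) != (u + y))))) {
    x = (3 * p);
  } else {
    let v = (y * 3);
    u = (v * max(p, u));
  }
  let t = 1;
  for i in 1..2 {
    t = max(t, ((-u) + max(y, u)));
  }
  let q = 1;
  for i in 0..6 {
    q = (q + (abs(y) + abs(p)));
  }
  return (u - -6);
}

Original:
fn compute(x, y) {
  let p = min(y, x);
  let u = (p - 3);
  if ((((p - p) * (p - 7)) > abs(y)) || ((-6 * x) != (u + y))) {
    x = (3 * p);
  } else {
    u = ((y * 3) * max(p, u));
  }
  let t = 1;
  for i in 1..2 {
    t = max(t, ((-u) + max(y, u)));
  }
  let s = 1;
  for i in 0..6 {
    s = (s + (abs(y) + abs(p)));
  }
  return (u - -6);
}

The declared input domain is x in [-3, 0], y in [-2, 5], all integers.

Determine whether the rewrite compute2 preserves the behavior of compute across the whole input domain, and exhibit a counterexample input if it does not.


Behavior is preserved: although boolean connective usage differs; also statement counts differ; also comparison usage differs; also local variable names differ; also arithmetic usage differs; also min/max/abs usage differs, the outputs never diverge.
One worked example (x=-3, y=4) — compute: p := -3 | u := -6 | ((((p - p) * (p - 7)) > abs(y)) || ((-6 * x) != (u + y))): true | x := -9 | t := 1 | iter i=1: | t := 10 | s := 1 | iter i=0: | s := 8 | iter i=1: | s := 15 | iter i=2: | s := 22 | iter i=3: | s := 29 | iter i=4: | s := 36 | iter i=5: | s := 43 | result 0; compute2: p := -3 | u := -6 | (!((!(!(((p - p) * (p + (-7))) <= max(y, (-y))))) && (!((-6 * x) != (u + y))))): true | x := -9 | t := 1 | iter i=1: | t := 10 | q := 1 | iter i=0: | q := 8 | iter i=1: | q := 15 | iter i=2: | q := 22 | iter i=3: | q := 29 | iter i=4: | q := 36 | iter i=5: | q := 43 | result 0; agreement on 0.
An exhaustive pass over the 32 declared inputs shows identical outputs.
verdict: equivalent


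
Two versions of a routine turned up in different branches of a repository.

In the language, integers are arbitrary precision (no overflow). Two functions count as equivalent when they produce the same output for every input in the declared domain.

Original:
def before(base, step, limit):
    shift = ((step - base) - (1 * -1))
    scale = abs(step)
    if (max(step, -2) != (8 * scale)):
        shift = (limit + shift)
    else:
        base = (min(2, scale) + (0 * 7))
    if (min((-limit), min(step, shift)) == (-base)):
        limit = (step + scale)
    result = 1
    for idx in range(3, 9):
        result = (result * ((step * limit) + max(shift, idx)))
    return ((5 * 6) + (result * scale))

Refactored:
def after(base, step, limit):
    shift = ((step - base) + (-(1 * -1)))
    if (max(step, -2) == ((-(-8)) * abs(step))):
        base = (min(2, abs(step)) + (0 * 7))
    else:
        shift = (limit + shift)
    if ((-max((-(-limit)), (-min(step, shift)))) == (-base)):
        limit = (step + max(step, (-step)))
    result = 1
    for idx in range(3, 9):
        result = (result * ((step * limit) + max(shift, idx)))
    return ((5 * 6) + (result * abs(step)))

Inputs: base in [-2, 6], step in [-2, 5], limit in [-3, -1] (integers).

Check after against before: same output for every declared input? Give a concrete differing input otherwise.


The two versions differ — the changes include arithmetic usage differs, comparison usage differs, local variable names differ, min/max/abs usage differs, statement counts differ.
One worked example (base=5, step=3, limit=-1) — before: shift = -1; scale = 3; (max(step, -2) != (8 * scale)) -> true; shift = -2; (min((-limit), min(step, shift)) == (-base)) -> false; result = 1; [idx=3]; result = 0; [idx=4]; result = 0; [idx=5]; result = 0; [idx=6]; result = 0; [idx=7]; result = 0; [idx=8]; result = 0; return 30; after: shift = -1; (max(step, -2) == ((-(-8)) * abs(step))) -> false; shift = -2; ((-max((-(-limit)), (-min(step, shift)))) == (-base)) -> false; result = 1; [idx=3]; result = 0; [idx=4]; result = 0; [idx=5]; result = 0; [idx=6]; result = 0; [idx=7]; result = 0; [idx=8]; result = 0; return 30; agreement on 30.
Sweeping the whole domain (216 inputs) finds no disagreement.
verdict: equivalent


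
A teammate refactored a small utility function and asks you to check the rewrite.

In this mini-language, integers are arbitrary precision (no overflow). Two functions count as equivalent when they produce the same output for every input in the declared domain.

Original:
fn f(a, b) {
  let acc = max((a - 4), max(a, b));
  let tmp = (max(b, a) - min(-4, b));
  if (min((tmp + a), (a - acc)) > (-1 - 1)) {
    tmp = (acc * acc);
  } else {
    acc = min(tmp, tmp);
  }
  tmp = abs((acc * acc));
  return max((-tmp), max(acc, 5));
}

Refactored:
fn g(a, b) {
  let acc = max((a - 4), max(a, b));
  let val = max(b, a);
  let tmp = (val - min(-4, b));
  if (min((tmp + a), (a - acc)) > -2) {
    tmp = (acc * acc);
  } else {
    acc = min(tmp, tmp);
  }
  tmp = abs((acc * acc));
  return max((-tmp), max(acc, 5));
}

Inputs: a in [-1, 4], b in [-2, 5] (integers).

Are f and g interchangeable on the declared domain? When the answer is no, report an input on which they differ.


Reading the diff, among the changes: arithmetic usage differs, and local variable names differ, and statement counts differ, and constant usage differs.
As a probe, take a=0, b=2: f runs acc becomes 2; next tmp becomes 6; next (min((tmp + a), (a - acc)) > (-1 - 1)) evaluates to false; next acc becomes 6; next tmp becomes 36; next final value 6; g runs acc becomes 2; next val becomes 2; next tmp becomes 6; next (min((tmp + a), (a - acc)) > -2) evaluates to false; next acc becomes 6; next tmp becomes 36; next final value 6; both end at 6.
An exhaustive pass over the 48 declared inputs shows identical outputs.
verdict: equivalent


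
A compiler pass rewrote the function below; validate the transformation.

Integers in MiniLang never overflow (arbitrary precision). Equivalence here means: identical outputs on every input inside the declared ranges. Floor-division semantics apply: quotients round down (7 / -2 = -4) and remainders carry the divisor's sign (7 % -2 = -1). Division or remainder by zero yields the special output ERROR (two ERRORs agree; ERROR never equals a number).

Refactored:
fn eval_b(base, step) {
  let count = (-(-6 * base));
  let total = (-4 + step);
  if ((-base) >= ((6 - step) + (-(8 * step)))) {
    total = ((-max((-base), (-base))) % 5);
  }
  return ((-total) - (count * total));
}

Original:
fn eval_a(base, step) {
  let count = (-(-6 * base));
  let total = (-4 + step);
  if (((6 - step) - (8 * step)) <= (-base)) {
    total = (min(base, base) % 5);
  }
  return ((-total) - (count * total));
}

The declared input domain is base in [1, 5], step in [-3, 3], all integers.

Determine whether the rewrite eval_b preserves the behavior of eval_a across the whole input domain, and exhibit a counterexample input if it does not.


Side by side, the visible changes include: arithmetic usage differs; comparison usage differs; min/max/abs usage differs.
Spot check at base=1, step=-3 — eval_a: count becomes 6; next total becomes -7; next (((6 - step) - (8 * step)) <= (-base)) evaluates to false; next final value 49. eval_b: count becomes 6; next total becomes -7; next ((-base) >= ((6 - step) + (-(8 * step)))) evaluates to false; next final value 49. Both give 49.
Checked all 35 inputs in the declared domain: the outputs agree on every one.
verdict: equivalent
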